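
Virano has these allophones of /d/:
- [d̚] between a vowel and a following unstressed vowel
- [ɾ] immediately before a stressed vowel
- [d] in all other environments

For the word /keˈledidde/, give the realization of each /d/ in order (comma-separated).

Occurrence 1 (position 5): between a vowel and a following unstressed vowel → [d̚].
Occurrence 2 (position 7): no conditioning environment matches → elsewhere allophone [d].
Occurrence 3 (position 8): no conditioning environment matches → elsewhere allophone [d].

[d̚], [d], [d]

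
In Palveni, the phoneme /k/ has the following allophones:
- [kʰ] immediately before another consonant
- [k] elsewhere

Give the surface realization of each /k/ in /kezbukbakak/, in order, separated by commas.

[k], [kʰ], [k], [k]

Occurrence 1 (position 1): no conditioning environment matches → elsewhere allophone [k].
Occurrence 2 (position 6): immediately before another consonant → [kʰ].
Occurrence 3 (position 9): no conditioning environment matches → elsewhere allophone [k].
Occurrence 4 (position 11): no conditioning environment matches → elsewhere allophone [k].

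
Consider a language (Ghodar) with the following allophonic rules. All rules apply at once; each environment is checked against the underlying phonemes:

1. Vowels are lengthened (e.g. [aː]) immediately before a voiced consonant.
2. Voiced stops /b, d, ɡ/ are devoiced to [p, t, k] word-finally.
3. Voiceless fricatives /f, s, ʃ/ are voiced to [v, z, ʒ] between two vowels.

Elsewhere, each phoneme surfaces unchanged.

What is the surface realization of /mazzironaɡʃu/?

/m/ — not in any rule's target class → [m].
/a/ — between /m/ and /z/, before a voiced consonant — surfaces as [aː] (rule 1).
/z/ — not in any rule's target class → [z].
/z/ (between /z/ and /i/) is unaffected → [z].
Rule 1 applies to /i/ (between /z/ and /r/: before a voiced consonant) → [iː].
/r/ — not in any rule's target class → [r].
Rule 1 applies to /o/ (between /r/ and /n/: before a voiced consonant) → [oː].
/n/ (between /o/ and /a/) is unaffected → [n].
/a/ (between /n/ and /ɡ/) occurs before a voiced consonant → [aː] by rule 1.
/ɡ/ (between /a/ and /ʃ/) fails the environment for rule 2, so it stays [ɡ].
/ʃ/ — between /ɡ/ and /u/; rule 3 does not apply here → [ʃ].
/u/ (word-final) fails the environment for rule 1, so it stays [u].

[maːzziːroːnaːɡʃu]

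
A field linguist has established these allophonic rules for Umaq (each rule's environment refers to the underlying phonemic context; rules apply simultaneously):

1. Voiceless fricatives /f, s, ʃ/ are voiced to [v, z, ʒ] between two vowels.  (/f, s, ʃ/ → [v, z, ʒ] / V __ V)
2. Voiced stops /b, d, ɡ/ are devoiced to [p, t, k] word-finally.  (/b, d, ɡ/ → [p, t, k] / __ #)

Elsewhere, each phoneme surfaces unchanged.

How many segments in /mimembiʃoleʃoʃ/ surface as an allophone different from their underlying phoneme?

Segments that undergo a rule: /ʃ/ → [ʒ] (rule 1); /ʃ/ → [ʒ] (rule 1).
All other segments surface unchanged.

2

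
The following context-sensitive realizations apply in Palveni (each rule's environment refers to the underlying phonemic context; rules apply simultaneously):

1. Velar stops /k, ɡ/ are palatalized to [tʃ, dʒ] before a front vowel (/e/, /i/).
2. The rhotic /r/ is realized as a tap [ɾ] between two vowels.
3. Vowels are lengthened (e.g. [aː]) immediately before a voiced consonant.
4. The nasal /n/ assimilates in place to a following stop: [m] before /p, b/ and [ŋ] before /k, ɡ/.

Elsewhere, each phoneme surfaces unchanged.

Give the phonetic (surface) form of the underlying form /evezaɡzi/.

/e/ (word-initial) occurs before a voiced consonant → [eː] by rule 3.
/v/ — not in any rule's target class → [v].
/e/ (between /v/ and /z/) occurs before a voiced consonant → [eː] by rule 3.
/z/ (between /e/ and /a/) is unaffected → [z].
/a/ (between /z/ and /ɡ/): before a voiced consonant, so rule 3 applies → [aː].
/ɡ/ (between /a/ and /z/) fails the environment for rule 1, so it stays [ɡ].
/z/ stays [z].
/i/ (word-final) is in the target of rule 3 but the environment (before a voiced consonant) is not met → [i].

[eːveːzaːɡzi]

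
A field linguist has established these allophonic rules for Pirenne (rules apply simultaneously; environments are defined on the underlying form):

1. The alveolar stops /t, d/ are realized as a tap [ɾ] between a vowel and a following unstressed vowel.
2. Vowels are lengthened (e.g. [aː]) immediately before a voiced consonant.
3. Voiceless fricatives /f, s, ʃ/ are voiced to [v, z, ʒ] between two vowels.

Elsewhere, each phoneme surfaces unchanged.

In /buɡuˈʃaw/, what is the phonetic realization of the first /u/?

[uː]

/u/ meets the environment for rule 2 (before a voiced consonant) → [uː].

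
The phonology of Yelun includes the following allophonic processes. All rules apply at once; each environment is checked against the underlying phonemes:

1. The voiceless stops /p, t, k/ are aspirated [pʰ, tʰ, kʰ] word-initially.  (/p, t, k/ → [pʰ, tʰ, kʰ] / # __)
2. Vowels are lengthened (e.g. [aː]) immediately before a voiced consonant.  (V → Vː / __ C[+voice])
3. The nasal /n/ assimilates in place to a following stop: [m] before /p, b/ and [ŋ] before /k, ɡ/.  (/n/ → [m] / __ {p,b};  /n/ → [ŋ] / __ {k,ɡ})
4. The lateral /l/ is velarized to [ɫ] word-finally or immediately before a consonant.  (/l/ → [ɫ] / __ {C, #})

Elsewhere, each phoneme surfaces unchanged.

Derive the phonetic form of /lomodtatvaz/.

[loːmoːdtatvaːz]

/l/ (word-initial) fails the environment for rule 4, so it stays [l].
/o/ — between /l/ and /m/, before a voiced consonant — surfaces as [oː] (rule 2).
/m/ (between /o/ and /o/) is unaffected → [m].
/o/ meets the environment for rule 2 (before a voiced consonant) → [oː].
/d/ — not in any rule's target class → [d].
/t/ — between /d/ and /a/; rule 1 does not apply here → [t].
/a/ (between /t/ and /t/) is in the target of rule 2 but the environment (before a voiced consonant) is not met → [a].
/t/ (between /a/ and /v/): rule 1 targets it, but not word-initially → unchanged [t].
/v/ — not in any rule's target class → [v].
/a/ (between /v/ and /z/) occurs before a voiced consonant → [aː] by rule 2.
/z/ (word-final) is unaffected → [z].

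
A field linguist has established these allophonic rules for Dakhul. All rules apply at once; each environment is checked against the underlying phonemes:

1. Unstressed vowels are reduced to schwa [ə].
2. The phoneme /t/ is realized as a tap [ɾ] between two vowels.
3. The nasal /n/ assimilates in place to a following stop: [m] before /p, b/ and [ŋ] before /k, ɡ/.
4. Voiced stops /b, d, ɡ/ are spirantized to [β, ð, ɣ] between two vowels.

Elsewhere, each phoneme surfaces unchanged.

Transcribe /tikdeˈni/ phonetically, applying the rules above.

[təkdəˈni]

/t/ (word-initial): rule 2 targets it, but not between two vowels → unchanged [t].
/i/ — between /t/ and /k/, in an unstressed syllable — surfaces as [ə] (rule 1).
/d/ (between /k/ and /e/) fails the environment for rule 4, so it stays [d].
/e/ (between /d/ and /n/): in an unstressed syllable, so rule 1 applies → [ə].
/n/ (between /e/ and /i/) is in the target of rule 3 but the environment (before a labial or velar stop) is not met → [n].
/i/ (word-final): rule 1 targets it, but not in an unstressed syllable → unchanged [i].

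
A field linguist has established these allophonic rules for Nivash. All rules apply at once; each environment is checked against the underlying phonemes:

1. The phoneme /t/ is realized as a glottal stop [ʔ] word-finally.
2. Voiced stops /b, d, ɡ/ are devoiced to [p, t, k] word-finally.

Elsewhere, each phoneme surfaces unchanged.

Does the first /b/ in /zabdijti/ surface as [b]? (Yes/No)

/b/ — between /a/ and /d/; rule 2 does not apply here → [b].
The actual realization is [b], which matches [b].

Yes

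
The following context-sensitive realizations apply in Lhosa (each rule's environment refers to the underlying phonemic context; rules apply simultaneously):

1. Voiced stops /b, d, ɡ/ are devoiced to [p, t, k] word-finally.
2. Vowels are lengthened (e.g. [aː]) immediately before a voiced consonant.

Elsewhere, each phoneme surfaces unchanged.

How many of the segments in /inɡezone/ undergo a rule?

Segments that undergo a rule: /i/ → [iː] (rule 2); /e/ → [eː] (rule 2); /o/ → [oː] (rule 2).
All other segments surface unchanged.

3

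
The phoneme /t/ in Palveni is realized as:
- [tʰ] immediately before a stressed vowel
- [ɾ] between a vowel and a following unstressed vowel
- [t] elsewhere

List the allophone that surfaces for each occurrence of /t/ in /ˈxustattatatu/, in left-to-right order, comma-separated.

[t], [t], [t], [ɾ], [ɾ]

Occurrence 1 (position 4): no conditioning environment matches → elsewhere allophone [t].
Occurrence 2 (position 6): no conditioning environment matches → elsewhere allophone [t].
Occurrence 3 (position 7): no conditioning environment matches → elsewhere allophone [t].
Occurrence 4 (position 9): between a vowel and a following unstressed vowel → [ɾ].
Occurrence 5 (position 11): between a vowel and a following unstressed vowel → [ɾ].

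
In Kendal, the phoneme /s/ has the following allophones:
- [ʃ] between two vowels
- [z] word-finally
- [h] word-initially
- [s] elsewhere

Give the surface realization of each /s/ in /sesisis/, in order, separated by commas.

Occurrence 1 (position 1): word-initially → [h].
Occurrence 2 (position 3): between two vowels → [ʃ].
Occurrence 3 (position 5): between two vowels → [ʃ].
Occurrence 4 (position 7): word-finally → [z].

[h], [ʃ], [ʃ], [z]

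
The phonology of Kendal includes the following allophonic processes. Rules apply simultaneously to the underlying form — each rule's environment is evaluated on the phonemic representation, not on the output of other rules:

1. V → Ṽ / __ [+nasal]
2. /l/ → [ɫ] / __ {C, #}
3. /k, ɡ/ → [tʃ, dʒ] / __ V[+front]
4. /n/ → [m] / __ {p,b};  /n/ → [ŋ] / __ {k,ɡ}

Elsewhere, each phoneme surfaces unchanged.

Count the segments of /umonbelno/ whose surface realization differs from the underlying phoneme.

4

Segments that undergo a rule: /u/ → [ũ] (rule 1); /o/ → [õ] (rule 1); /n/ → [m] (rule 4); /l/ → [ɫ] (rule 2).
All other segments surface unchanged.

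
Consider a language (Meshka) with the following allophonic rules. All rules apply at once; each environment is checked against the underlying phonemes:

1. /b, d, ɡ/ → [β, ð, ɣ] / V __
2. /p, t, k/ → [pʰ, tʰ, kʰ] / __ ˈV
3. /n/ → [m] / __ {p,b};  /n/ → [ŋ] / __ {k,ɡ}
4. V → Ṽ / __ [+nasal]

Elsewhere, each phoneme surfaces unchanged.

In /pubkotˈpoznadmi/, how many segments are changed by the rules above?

3

Segments that undergo a rule: /b/ → [β] (rule 1); /p/ → [pʰ] (rule 2); /d/ → [ð] (rule 1).
All other segments surface unchanged.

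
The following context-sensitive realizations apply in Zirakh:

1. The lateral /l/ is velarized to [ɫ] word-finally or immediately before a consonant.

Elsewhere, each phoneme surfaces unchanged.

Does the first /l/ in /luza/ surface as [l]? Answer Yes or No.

/l/ — word-initial; rule 1 does not apply here → [l].
The actual realization is [l], which matches [l].

Yes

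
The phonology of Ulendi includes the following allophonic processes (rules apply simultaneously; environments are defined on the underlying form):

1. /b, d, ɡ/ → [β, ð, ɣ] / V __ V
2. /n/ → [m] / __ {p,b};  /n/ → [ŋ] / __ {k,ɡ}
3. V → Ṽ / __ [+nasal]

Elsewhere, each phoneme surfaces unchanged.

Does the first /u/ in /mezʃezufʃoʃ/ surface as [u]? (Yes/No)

Yes

/u/ (between /z/ and /f/) fails the environment for rule 3, so it stays [u].
The actual realization is [u], which matches [u].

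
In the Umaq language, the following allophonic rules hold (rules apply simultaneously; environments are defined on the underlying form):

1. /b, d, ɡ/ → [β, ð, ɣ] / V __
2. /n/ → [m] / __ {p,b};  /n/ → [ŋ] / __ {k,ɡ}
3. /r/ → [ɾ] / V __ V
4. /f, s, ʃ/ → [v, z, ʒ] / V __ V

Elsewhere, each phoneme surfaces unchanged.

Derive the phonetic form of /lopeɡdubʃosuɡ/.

/l/ stays [l].
/o/ — not in any rule's target class → [o].
/p/ stays [p].
/e/ (between /p/ and /ɡ/) is unaffected → [e].
/ɡ/ (between /e/ and /d/): immediately after a vowel, so rule 1 applies → [ɣ].
/d/ — between /ɡ/ and /u/; rule 1 does not apply here → [d].
/u/ — not in any rule's target class → [u].
Rule 1 applies to /b/ (between /u/ and /ʃ/: immediately after a vowel) → [β].
/ʃ/ (between /b/ and /o/): rule 4 targets it, but not between two vowels → unchanged [ʃ].
/o/ (between /ʃ/ and /s/) is unaffected → [o].
Rule 4 applies to /s/ (between /o/ and /u/: between two vowels) → [z].
/u/ (between /s/ and /ɡ/) is unaffected → [u].
Rule 1 applies to /ɡ/ (word-final: immediately after a vowel) → [ɣ].

[lopeɣduβʃozuɣ]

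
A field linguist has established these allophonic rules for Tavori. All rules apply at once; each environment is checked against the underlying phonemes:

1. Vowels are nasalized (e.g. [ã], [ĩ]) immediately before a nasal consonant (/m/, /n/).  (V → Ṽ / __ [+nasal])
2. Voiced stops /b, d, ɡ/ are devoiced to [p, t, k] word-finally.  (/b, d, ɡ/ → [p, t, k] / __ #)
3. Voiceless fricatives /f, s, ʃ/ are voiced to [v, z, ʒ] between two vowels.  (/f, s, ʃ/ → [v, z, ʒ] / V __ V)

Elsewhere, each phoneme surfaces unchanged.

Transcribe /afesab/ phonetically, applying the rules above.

[avezap]

/a/ (word-initial) is in the target of rule 1 but the environment (before a nasal consonant) is not met → [a].
/f/ (between /a/ and /e/) occurs between two vowels → [v] by rule 3.
/e/ (between /f/ and /s/): rule 1 targets it, but not before a nasal consonant → unchanged [e].
/s/ (between /e/ and /a/): between two vowels, so rule 3 applies → [z].
/a/ — between /s/ and /b/; rule 1 does not apply here → [a].
Rule 2 applies to /b/ (word-final: word-finally) → [p].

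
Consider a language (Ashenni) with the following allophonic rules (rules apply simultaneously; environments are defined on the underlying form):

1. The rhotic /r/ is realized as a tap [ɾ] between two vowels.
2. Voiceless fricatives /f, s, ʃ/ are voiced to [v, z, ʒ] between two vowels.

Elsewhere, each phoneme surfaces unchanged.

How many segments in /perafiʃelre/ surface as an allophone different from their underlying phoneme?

Segments that undergo a rule: /r/ → [ɾ] (rule 1); /f/ → [v] (rule 2); /ʃ/ → [ʒ] (rule 2).
All other segments surface unchanged.

3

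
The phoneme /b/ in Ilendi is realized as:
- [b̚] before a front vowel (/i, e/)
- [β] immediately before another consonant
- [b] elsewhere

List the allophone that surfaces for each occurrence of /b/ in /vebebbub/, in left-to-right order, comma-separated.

Occurrence 1 (position 3): before a front vowel (/i, e/) → [b̚].
Occurrence 2 (position 5): immediately before another consonant → [β].
Occurrence 3 (position 6): no conditioning environment matches → elsewhere allophone [b].
Occurrence 4 (position 8): no conditioning environment matches → elsewhere allophone [b].

[b̚], [β], [b], [b]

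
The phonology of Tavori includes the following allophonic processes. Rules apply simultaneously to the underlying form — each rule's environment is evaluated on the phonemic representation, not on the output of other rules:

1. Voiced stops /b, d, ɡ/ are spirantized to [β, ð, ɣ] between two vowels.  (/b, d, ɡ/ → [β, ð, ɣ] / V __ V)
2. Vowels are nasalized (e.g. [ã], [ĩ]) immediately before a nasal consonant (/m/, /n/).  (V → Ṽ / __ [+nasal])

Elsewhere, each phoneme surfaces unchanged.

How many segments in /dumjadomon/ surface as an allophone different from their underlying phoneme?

4

Segments that undergo a rule: /u/ → [ũ] (rule 2); /d/ → [ð] (rule 1); /o/ → [õ] (rule 2); /o/ → [õ] (rule 2).
All other segments surface unchanged.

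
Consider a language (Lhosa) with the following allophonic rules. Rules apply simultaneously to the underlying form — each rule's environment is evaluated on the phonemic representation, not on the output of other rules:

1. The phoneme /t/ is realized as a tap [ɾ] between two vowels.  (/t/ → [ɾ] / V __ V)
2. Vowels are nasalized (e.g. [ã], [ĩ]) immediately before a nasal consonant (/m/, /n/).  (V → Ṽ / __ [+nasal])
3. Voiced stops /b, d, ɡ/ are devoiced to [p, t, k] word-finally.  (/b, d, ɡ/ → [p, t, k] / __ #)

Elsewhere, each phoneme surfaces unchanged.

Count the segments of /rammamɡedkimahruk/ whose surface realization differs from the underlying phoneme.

Segments that undergo a rule: /a/ → [ã] (rule 2); /a/ → [ã] (rule 2); /i/ → [ĩ] (rule 2).
All other segments surface unchanged.

3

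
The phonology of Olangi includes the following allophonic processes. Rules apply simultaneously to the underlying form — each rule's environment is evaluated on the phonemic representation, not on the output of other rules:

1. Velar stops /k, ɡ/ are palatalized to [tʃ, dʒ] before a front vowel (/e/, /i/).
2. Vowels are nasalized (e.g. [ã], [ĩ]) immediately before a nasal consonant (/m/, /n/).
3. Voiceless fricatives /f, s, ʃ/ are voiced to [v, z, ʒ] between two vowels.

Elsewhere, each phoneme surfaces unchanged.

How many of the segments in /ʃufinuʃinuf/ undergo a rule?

Segments that undergo a rule: /f/ → [v] (rule 3); /i/ → [ĩ] (rule 2); /ʃ/ → [ʒ] (rule 3); /i/ → [ĩ] (rule 2).
All other segments surface unchanged.

4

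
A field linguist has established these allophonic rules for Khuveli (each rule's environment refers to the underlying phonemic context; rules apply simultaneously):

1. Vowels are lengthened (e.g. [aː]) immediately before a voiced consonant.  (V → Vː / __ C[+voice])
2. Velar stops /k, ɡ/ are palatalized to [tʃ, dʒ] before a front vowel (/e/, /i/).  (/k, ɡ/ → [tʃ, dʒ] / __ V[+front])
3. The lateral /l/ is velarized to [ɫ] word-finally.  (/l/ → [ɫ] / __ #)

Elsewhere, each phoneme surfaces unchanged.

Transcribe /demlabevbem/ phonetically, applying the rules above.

/d/ (word-initial): no rule targets it → [d].
/e/ (between /d/ and /m/): before a voiced consonant, so rule 1 applies → [eː].
/m/ — not in any rule's target class → [m].
/l/ (between /m/ and /a/) fails the environment for rule 3, so it stays [l].
/a/ — between /l/ and /b/, before a voiced consonant — surfaces as [aː] (rule 1).
/b/ stays [b].
/e/ (between /b/ and /v/) occurs before a voiced consonant → [eː] by rule 1.
/v/ stays [v].
/b/ (between /v/ and /e/): no rule targets it → [b].
/e/ (between /b/ and /m/): before a voiced consonant, so rule 1 applies → [eː].
/m/ (word-final) is unaffected → [m].

[deːmlaːbeːvbeːm]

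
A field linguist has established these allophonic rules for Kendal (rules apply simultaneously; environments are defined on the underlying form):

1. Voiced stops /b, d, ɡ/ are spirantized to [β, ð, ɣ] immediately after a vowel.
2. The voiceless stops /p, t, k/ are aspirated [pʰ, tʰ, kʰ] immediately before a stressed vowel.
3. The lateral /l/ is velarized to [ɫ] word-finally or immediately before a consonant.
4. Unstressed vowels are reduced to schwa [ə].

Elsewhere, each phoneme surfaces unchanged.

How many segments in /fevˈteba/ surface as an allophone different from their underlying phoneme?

4

Segments that undergo a rule: /e/ → [ə] (rule 4); /t/ → [tʰ] (rule 2); /b/ → [β] (rule 1); /a/ → [ə] (rule 4).
All other segments surface unchanged.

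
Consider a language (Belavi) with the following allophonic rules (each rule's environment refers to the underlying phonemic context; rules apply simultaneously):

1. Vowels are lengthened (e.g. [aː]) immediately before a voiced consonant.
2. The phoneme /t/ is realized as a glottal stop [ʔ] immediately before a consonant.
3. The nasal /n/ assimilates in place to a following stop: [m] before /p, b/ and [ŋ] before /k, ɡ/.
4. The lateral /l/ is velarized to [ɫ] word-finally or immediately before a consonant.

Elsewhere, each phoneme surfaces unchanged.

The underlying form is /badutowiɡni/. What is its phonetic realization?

/b/ (word-initial) is unaffected → [b].
/a/ (between /b/ and /d/) occurs before a voiced consonant → [aː] by rule 1.
/d/ — not in any rule's target class → [d].
/u/ (between /d/ and /t/) fails the environment for rule 1, so it stays [u].
/t/ (between /u/ and /o/) is in the target of rule 2 but the environment (immediately before a consonant) is not met → [t].
/o/ — between /t/ and /w/, before a voiced consonant — surfaces as [oː] (rule 1).
/w/ (between /o/ and /i/) is unaffected → [w].
/i/ (between /w/ and /ɡ/) occurs before a voiced consonant → [iː] by rule 1.
/ɡ/ stays [ɡ].
/n/ (between /ɡ/ and /i/) fails the environment for rule 3, so it stays [n].
/i/ — word-final; rule 1 does not apply here → [i].

[baːdutoːwiːɡni]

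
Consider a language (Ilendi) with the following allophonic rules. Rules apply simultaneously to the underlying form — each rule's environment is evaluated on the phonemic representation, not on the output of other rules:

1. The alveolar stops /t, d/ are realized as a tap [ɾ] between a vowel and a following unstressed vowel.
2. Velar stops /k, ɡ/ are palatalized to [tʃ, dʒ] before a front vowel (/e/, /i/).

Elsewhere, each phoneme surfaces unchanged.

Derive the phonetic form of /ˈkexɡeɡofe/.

[ˈtʃexdʒeɡofe]

/k/ — word-initial, before a front vowel — surfaces as [tʃ] (rule 2).
/e/ (between /k/ and /x/): no rule targets it → [e].
/x/ — not in any rule's target class → [x].
/ɡ/ meets the environment for rule 2 (before a front vowel) → [dʒ].
/e/ stays [e].
/ɡ/ (between /e/ and /o/) is in the target of rule 2 but the environment (before a front vowel) is not met → [ɡ].
/o/ — not in any rule's target class → [o].
/f/ — not in any rule's target class → [f].
/e/ stays [e].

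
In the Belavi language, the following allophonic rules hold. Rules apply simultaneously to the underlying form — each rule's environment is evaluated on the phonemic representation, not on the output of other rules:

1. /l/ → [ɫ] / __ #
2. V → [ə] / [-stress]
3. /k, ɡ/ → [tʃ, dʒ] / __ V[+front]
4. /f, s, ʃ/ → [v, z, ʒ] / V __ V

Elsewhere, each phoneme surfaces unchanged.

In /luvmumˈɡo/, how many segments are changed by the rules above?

2

Segments that undergo a rule: /u/ → [ə] (rule 2); /u/ → [ə] (rule 2).
All other segments surface unchanged.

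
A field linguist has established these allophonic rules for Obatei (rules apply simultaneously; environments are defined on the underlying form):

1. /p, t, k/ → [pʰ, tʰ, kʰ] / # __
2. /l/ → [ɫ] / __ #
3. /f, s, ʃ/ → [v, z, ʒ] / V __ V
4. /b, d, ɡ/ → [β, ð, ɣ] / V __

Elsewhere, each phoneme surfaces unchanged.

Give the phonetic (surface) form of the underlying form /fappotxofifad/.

/f/ (word-initial) fails the environment for rule 3, so it stays [f].
/a/ (between /f/ and /p/): no rule targets it → [a].
/p/ — between /a/ and /p/; rule 1 does not apply here → [p].
/p/ — between /p/ and /o/; rule 1 does not apply here → [p].
/o/ stays [o].
/t/ (between /o/ and /x/) is in the target of rule 1 but the environment (word-initially) is not met → [t].
/x/ (between /t/ and /o/) is unaffected → [x].
/o/ (between /x/ and /f/) is unaffected → [o].
/f/ meets the environment for rule 3 (between two vowels) → [v].
/i/ (between /f/ and /f/): no rule targets it → [i].
/f/ meets the environment for rule 3 (between two vowels) → [v].
/a/ (between /f/ and /d/) is unaffected → [a].
/d/ — word-final, immediately after a vowel — surfaces as [ð] (rule 4).

[fappotxovivað]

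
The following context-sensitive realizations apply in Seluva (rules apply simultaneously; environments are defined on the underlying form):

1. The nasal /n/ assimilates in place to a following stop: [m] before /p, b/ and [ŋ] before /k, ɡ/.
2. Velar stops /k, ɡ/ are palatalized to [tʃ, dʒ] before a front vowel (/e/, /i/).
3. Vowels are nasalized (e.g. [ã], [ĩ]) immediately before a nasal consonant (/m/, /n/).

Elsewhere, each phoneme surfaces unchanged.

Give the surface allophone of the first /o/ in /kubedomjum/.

[õ]

/o/ (between /d/ and /m/): before a nasal consonant, so rule 3 applies → [õ].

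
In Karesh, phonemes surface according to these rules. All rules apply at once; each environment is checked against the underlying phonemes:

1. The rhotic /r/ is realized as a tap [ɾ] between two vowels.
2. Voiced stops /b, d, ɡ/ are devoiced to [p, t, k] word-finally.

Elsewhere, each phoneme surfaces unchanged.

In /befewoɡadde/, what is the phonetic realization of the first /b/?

[b]

/b/ — word-initial; rule 2 does not apply here → [b].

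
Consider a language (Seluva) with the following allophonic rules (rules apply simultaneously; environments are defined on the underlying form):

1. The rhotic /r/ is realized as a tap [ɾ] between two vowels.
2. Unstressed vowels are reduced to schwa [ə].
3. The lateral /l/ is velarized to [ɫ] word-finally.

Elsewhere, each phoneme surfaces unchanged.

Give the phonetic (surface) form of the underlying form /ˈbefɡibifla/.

/b/ — not in any rule's target class → [b].
/e/ (between /b/ and /f/): rule 2 targets it, but not in an unstressed syllable → unchanged [e].
/f/ stays [f].
/ɡ/ stays [ɡ].
/i/ meets the environment for rule 2 (in an unstressed syllable) → [ə].
/b/ stays [b].
/i/ (between /b/ and /f/) occurs in an unstressed syllable → [ə] by rule 2.
/f/ stays [f].
/l/ (between /f/ and /a/): rule 3 targets it, but not word-finally → unchanged [l].
/a/ (word-final): in an unstressed syllable, so rule 2 applies → [ə].

[ˈbefɡəbəflə]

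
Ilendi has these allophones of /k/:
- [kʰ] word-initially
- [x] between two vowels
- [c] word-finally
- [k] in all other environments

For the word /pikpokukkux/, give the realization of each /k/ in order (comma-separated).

Occurrence 1 (position 3): no conditioning environment matches → elsewhere allophone [k].
Occurrence 2 (position 6): between two vowels → [x].
Occurrence 3 (position 8): no conditioning environment matches → elsewhere allophone [k].
Occurrence 4 (position 9): no conditioning environment matches → elsewhere allophone [k].

[k], [x], [k], [k]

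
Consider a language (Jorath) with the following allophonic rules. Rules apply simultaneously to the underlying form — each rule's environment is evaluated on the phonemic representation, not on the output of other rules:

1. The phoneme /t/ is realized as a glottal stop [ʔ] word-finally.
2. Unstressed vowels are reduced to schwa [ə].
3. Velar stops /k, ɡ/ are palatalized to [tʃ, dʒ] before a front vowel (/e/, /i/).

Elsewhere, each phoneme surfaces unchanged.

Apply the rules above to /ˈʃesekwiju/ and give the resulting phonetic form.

/ʃ/ (word-initial) is unaffected → [ʃ].
/e/ — between /ʃ/ and /s/; rule 2 does not apply here → [e].
/s/ (between /e/ and /e/): no rule targets it → [s].
/e/ (between /s/ and /k/): in an unstressed syllable, so rule 2 applies → [ə].
/k/ (between /e/ and /w/): rule 3 targets it, but not before a front vowel → unchanged [k].
/w/ — not in any rule's target class → [w].
/i/ — between /w/ and /j/, in an unstressed syllable — surfaces as [ə] (rule 2).
/j/ (between /i/ and /u/) is unaffected → [j].
Rule 2 applies to /u/ (word-final: in an unstressed syllable) → [ə].

[ˈʃesəkwəjə]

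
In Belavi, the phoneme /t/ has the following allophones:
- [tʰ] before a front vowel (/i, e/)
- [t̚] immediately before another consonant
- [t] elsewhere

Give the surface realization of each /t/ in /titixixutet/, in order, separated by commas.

Occurrence 1 (position 1): before a front vowel (/i, e/) → [tʰ].
Occurrence 2 (position 3): before a front vowel (/i, e/) → [tʰ].
Occurrence 3 (position 9): before a front vowel (/i, e/) → [tʰ].
Occurrence 4 (position 11): no conditioning environment matches → elsewhere allophone [t].

[tʰ], [tʰ], [tʰ], [t]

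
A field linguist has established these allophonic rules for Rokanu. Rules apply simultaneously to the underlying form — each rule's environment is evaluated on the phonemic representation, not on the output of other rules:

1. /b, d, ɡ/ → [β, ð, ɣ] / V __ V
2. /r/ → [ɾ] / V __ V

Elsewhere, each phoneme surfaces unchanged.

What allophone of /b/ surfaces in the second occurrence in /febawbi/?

/b/ (between /w/ and /i/): rule 1 targets it, but not between two vowels → unchanged [b].

[b]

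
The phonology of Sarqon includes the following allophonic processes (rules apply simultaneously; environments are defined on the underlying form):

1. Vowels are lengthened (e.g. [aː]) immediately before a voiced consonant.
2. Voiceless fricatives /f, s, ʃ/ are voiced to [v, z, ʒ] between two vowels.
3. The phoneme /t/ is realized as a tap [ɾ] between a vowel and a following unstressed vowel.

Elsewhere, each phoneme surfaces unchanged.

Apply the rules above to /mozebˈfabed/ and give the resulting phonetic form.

/m/ (word-initial): no rule targets it → [m].
/o/ meets the environment for rule 1 (before a voiced consonant) → [oː].
/z/ (between /o/ and /e/) is unaffected → [z].
/e/ (between /z/ and /b/) occurs before a voiced consonant → [eː] by rule 1.
/b/ (between /e/ and /f/): no rule targets it → [b].
/f/ (between /b/ and /a/): rule 2 targets it, but not between two vowels → unchanged [f].
/a/ (between /f/ and /b/) occurs before a voiced consonant → [aː] by rule 1.
/b/ stays [b].
Rule 1 applies to /e/ (between /b/ and /d/: before a voiced consonant) → [eː].
/d/ — not in any rule's target class → [d].

[moːzeːbˈfaːbeːd]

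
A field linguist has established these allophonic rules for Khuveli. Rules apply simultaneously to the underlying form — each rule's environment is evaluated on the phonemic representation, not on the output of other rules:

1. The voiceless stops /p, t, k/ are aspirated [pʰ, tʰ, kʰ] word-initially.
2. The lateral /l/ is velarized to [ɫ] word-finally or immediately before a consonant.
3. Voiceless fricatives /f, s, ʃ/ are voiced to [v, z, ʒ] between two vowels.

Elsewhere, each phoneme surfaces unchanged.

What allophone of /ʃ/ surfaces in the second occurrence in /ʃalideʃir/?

Rule 3 applies to /ʃ/ (between /e/ and /i/: between two vowels) → [ʒ].

[ʒ]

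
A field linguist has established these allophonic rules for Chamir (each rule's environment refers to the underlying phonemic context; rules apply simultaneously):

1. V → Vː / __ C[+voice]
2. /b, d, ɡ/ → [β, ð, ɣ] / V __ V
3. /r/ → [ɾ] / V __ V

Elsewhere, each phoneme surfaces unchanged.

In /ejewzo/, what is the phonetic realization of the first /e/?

[eː]

Rule 1 applies to /e/ (word-initial: before a voiced consonant) → [eː].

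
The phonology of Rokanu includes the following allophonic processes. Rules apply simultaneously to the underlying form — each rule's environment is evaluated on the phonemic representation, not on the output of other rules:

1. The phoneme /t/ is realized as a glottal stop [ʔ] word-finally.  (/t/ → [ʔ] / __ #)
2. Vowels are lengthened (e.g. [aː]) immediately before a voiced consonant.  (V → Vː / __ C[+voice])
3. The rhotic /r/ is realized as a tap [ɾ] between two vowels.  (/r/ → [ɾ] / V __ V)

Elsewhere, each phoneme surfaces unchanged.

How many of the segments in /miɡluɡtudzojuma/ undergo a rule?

Segments that undergo a rule: /i/ → [iː] (rule 2); /u/ → [uː] (rule 2); /u/ → [uː] (rule 2); /o/ → [oː] (rule 2); /u/ → [uː] (rule 2).
All other segments surface unchanged.

5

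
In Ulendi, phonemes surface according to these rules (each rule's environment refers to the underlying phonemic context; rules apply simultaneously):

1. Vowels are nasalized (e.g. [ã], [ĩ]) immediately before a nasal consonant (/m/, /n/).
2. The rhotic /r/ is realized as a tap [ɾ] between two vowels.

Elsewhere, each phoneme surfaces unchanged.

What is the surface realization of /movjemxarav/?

/m/ (word-initial): no rule targets it → [m].
/o/ (between /m/ and /v/) fails the environment for rule 1, so it stays [o].
/v/ — not in any rule's target class → [v].
/j/ (between /v/ and /e/): no rule targets it → [j].
/e/ (between /j/ and /m/): before a nasal consonant, so rule 1 applies → [ẽ].
/m/ stays [m].
/x/ (between /m/ and /a/): no rule targets it → [x].
/a/ — between /x/ and /r/; rule 1 does not apply here → [a].
/r/ (between /a/ and /a/) occurs between two vowels → [ɾ] by rule 2.
/a/ (between /r/ and /v/) fails the environment for rule 1, so it stays [a].
/v/ — not in any rule's target class → [v].

[movjẽmxaɾav]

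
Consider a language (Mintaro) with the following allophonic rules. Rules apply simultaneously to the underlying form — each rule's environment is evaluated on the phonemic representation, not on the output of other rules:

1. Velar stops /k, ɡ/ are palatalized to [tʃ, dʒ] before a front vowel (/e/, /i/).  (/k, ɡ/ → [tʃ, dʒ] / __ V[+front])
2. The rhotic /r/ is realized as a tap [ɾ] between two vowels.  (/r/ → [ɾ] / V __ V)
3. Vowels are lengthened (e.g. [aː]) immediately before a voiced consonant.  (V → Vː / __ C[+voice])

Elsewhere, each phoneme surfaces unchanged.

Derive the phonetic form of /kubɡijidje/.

[kuːbdʒiːjiːdje]

/k/ — word-initial; rule 1 does not apply here → [k].
/u/ (between /k/ and /b/): before a voiced consonant, so rule 3 applies → [uː].
/b/ — not in any rule's target class → [b].
/ɡ/ (between /b/ and /i/) occurs before a front vowel → [dʒ] by rule 1.
/i/ meets the environment for rule 3 (before a voiced consonant) → [iː].
/j/ (between /i/ and /i/) is unaffected → [j].
/i/ (between /j/ and /d/): before a voiced consonant, so rule 3 applies → [iː].
/d/ stays [d].
/j/ — not in any rule's target class → [j].
/e/ (word-final) is in the target of rule 3 but the environment (before a voiced consonant) is not met → [e].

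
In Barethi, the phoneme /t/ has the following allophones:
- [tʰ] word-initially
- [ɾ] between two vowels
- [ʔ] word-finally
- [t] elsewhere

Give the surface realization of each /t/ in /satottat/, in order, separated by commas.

[ɾ], [t], [t], [ʔ]

Occurrence 1 (position 3): between two vowels → [ɾ].
Occurrence 2 (position 5): no conditioning environment matches → elsewhere allophone [t].
Occurrence 3 (position 6): no conditioning environment matches → elsewhere allophone [t].
Occurrence 4 (position 8): word-finally → [ʔ].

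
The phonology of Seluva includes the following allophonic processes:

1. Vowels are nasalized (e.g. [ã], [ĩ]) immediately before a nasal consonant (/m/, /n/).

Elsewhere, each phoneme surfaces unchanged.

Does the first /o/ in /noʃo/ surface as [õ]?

/o/ (between /n/ and /ʃ/) is in the target of rule 1 but the environment (before a nasal consonant) is not met → [o].
The actual realization is [o], not [õ].

No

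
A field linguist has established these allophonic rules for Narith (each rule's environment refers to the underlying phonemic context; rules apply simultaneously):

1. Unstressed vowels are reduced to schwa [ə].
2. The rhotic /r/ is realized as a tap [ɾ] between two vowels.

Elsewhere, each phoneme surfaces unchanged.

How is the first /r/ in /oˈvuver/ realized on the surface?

/r/ (word-final): rule 2 targets it, but not between two vowels → unchanged [r].

[r]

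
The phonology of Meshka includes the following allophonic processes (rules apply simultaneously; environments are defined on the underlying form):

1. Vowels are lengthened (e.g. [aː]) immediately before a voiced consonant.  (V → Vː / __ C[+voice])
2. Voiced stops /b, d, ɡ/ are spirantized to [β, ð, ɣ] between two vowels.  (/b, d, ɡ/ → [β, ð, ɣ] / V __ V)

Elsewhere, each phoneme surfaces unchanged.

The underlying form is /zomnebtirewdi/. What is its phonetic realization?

[zoːmneːbtiːreːwdi]

/z/ — not in any rule's target class → [z].
/o/ — between /z/ and /m/, before a voiced consonant — surfaces as [oː] (rule 1).
/m/ stays [m].
/n/ stays [n].
/e/ (between /n/ and /b/) occurs before a voiced consonant → [eː] by rule 1.
/b/ (between /e/ and /t/) is in the target of rule 2 but the environment (between two vowels) is not met → [b].
/t/ stays [t].
Rule 1 applies to /i/ (between /t/ and /r/: before a voiced consonant) → [iː].
/r/ — not in any rule's target class → [r].
/e/ — between /r/ and /w/, before a voiced consonant — surfaces as [eː] (rule 1).
/w/ — not in any rule's target class → [w].
/d/ (between /w/ and /i/) fails the environment for rule 2, so it stays [d].
/i/ (word-final): rule 1 targets it, but not before a voiced consonant → unchanged [i].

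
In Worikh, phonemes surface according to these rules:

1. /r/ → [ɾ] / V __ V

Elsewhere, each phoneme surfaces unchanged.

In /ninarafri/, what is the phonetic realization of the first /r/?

[ɾ]

/r/ meets the environment for rule 1 (between two vowels) → [ɾ].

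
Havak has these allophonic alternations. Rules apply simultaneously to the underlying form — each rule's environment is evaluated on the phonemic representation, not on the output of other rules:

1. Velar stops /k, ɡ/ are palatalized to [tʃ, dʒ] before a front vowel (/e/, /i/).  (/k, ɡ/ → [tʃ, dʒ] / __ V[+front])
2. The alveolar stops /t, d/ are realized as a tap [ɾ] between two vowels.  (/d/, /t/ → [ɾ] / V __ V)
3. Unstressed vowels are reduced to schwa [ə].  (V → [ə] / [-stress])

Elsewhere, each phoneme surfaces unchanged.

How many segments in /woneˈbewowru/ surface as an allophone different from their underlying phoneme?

Segments that undergo a rule: /o/ → [ə] (rule 3); /e/ → [ə] (rule 3); /o/ → [ə] (rule 3); /u/ → [ə] (rule 3).
All other segments surface unchanged.

4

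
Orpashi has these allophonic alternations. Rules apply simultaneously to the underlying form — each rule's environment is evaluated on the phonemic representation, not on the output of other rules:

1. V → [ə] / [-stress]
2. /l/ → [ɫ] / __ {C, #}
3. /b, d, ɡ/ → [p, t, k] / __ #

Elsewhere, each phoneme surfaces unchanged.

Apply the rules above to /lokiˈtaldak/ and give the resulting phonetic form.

/l/ (word-initial) fails the environment for rule 2, so it stays [l].
/o/ (between /l/ and /k/): in an unstressed syllable, so rule 1 applies → [ə].
/k/ (between /o/ and /i/) is unaffected → [k].
/i/ (between /k/ and /t/): in an unstressed syllable, so rule 1 applies → [ə].
/t/ — not in any rule's target class → [t].
/a/ (between /t/ and /l/) is in the target of rule 1 but the environment (in an unstressed syllable) is not met → [a].
/l/ (between /a/ and /d/) occurs word-finally or immediately before a consonant → [ɫ] by rule 2.
/d/ (between /l/ and /a/) fails the environment for rule 3, so it stays [d].
Rule 1 applies to /a/ (between /d/ and /k/: in an unstressed syllable) → [ə].
/k/ stays [k].

[ləkəˈtaɫdək]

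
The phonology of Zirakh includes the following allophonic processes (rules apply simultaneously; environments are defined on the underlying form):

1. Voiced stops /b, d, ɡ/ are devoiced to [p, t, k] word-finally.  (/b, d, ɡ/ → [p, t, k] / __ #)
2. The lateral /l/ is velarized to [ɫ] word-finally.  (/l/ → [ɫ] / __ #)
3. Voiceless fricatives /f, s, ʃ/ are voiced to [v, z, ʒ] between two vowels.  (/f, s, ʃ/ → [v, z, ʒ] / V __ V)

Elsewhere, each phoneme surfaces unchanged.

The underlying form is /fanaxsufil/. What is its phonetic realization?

/f/ (word-initial): rule 3 targets it, but not between two vowels → unchanged [f].
/a/ stays [a].
/n/ (between /a/ and /a/): no rule targets it → [n].
/a/ (between /n/ and /x/): no rule targets it → [a].
/x/ — not in any rule's target class → [x].
/s/ (between /x/ and /u/): rule 3 targets it, but not between two vowels → unchanged [s].
/u/ (between /s/ and /f/): no rule targets it → [u].
/f/ meets the environment for rule 3 (between two vowels) → [v].
/i/ (between /f/ and /l/): no rule targets it → [i].
/l/ — word-final, word-finally — surfaces as [ɫ] (rule 2).

[fanaxsuviɫ]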